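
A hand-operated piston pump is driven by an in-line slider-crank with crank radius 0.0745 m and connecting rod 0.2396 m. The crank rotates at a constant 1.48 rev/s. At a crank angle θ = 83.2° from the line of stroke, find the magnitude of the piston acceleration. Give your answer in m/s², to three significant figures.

1.28

ω = 2π·1.48 = 9.299 rad/s
x(θ) = r cosθ + √(L² − r² sin²θ); with ω constant, a = ω²·d²x/dθ².
d²x/dθ² = −r cosθ − r²(cos2θ)/√u − r⁴ sin²2θ/(4u^{3/2}),  u = L² − r² sin²θ = 0.0519357 m².
Substituting r = 0.0745 m, L = 0.2396 m, θ = 83.2°: d²x/dθ² = +0.014815 m.
a = ω²·d²x/dθ² = (9.299)²·(+0.014815) = +1.2811 m/s²;  |a| = 1.2811 m/s².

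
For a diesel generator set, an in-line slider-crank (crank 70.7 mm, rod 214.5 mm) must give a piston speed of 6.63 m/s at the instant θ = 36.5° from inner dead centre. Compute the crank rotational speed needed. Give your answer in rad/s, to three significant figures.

For an in-line slider-crank, |v_piston| = rω|sinθ|·[1 + r cosθ/√(L² − r² sin²θ)].
With r = 0.0707 m, L = 0.2145 m, θ = 36.5°: the bracketed kinematic factor |dx/dθ| = 0.053417 m.
ω = v/|dx/dθ| = 6.63/0.053417 = 124.12 rad/s.

124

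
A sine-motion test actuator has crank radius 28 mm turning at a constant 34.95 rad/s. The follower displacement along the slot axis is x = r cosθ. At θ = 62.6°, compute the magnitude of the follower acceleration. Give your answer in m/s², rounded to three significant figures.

ω = 34.95 rad/s
x = r cosθ ⇒ ẍ = −rω² cosθ (ω constant).
|a| = rω²|cosθ| = 0.028·(34.95)²·|cos 62.6°| = 15.74 m/s².

15.7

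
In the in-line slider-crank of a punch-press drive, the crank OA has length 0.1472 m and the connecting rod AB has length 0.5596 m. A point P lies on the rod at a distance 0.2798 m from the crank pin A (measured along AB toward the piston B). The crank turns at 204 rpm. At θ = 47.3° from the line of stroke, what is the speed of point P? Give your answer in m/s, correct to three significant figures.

ω = 21.36 rad/s.  Crank-pin speed |V_A| = rω = 3.1446 m/s, perpendicular to OA.
Rod angle: sinφ = −(r/L) sinθ ⇒ φ = -11.146°; ω_rod = −rω cosθ/√(L²−r²sin²θ) = -3.8841 rad/s.
V_P = V_A + ω_rod × AP, with AP = 0.2798 m along the rod.
Components: V_Px = −rω sinθ − a·ω_rod·sinφ = -2.5211 m/s;  V_Py = rω cosθ + a·ω_rod·cosφ = +1.0663 m/s.
|V_P| = √(V_Px² + V_Py²) = 2.7373 m/s.

2.74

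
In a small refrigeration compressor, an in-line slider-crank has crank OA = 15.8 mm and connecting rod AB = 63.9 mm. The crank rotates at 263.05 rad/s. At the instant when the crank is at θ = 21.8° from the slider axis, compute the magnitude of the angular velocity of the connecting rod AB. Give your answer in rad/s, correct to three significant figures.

60.6

ω = 263.1 rad/s
The rod makes angle φ with the slider axis where L sinφ = r sinθ; differentiating, L cosφ·φ̇ = r ω cosθ.
L cosφ = √(L² − r² sin²θ) = 0.06363 m.
|ω_rod| = r ω |cosθ| / √(L² − r² sin²θ) = 0.0158·263.1·0.92849/0.06363 = 60.647 rad/s.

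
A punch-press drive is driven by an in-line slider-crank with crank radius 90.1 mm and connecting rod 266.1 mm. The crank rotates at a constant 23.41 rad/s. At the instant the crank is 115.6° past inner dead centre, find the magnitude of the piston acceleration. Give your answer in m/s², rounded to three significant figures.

ω = 23.41 rad/s
x(θ) = r cosθ + √(L² − r² sin²θ); with ω constant, a = ω²·d²x/dθ².
d²x/dθ² = −r cosθ − r²(cos2θ)/√u − r⁴ sin²2θ/(4u^{3/2}),  u = L² − r² sin²θ = 0.0642068 m².
Substituting r = 0.0901 m, L = 0.2661 m, θ = 115.6°: d²x/dθ² = +0.058391 m.
a = ω²·d²x/dθ² = (23.41)²·(+0.058391) = +32 m/s²;  |a| = 32 m/s².

32.0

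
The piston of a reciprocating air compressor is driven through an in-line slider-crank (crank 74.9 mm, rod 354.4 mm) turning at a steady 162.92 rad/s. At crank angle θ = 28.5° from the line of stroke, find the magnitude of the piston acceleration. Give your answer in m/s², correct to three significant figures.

1980

ω = 162.9 rad/s
x(θ) = r cosθ + √(L² − r² sin²θ); with ω constant, a = ω²·d²x/dθ².
d²x/dθ² = −r cosθ − r²(cos2θ)/√u − r⁴ sin²2θ/(4u^{3/2}),  u = L² − r² sin²θ = 0.124322 m².
Substituting r = 0.0749 m, L = 0.3544 m, θ = 28.5°: d²x/dθ² = -0.074615 m.
a = ω²·d²x/dθ² = (162.9)²·(-0.074615) = -1980.5 m/s²;  |a| = 1980.5 m/s².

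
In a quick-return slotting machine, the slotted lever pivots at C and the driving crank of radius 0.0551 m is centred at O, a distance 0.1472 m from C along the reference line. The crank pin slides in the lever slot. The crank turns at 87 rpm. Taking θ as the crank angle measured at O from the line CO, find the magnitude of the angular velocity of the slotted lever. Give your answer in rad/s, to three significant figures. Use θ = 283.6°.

ω = 9.111 rad/s (from 87 rpm).
Crank pin A relative to C: A = (d + r cosθ, r sinθ); lever angle φ = atan2(r sinθ, d + r cosθ).
Differentiating tanφ: φ̇ = rω(d cosθ + r)/(d² + r² + 2dr cosθ).
d² + r² + 2dr cosθ = |CA|² = 0.0285182 m²;  d cosθ + r = +0.089713 m.
|ω_lever| = |0.0551·9.111·+0.089713| / 0.0285182 = 1.5792 rad/s.

1.58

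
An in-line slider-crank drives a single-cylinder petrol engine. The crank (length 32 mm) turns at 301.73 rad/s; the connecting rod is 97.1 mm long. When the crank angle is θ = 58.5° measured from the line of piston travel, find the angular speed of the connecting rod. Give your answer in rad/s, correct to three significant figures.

ω = 301.7 rad/s
The rod makes angle φ with the slider axis where L sinφ = r sinθ; differentiating, L cosφ·φ̇ = r ω cosθ.
L cosφ = √(L² − r² sin²θ) = 0.093188 m.
|ω_rod| = r ω |cosθ| / √(L² − r² sin²θ) = 0.032·301.7·0.52250/0.093188 = 54.137 rad/s.

54.1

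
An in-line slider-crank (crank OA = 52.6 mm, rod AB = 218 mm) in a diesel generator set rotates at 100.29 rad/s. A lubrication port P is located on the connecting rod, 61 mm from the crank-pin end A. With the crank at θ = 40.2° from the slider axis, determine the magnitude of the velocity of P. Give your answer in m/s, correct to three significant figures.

4.61

ω = 100.3 rad/s.  Crank-pin speed |V_A| = rω = 5.2753 m/s, perpendicular to OA.
Rod angle: sinφ = −(r/L) sinθ ⇒ φ = -8.960°; ω_rod = −rω cosθ/√(L²−r²sin²θ) = -18.711 rad/s.
V_P = V_A + ω_rod × AP, with AP = 0.061 m along the rod.
Components: V_Px = −rω sinθ − a·ω_rod·sinφ = -3.5827 m/s;  V_Py = rω cosθ + a·ω_rod·cosφ = +2.9018 m/s.
|V_P| = √(V_Px² + V_Py²) = 4.6104 m/s.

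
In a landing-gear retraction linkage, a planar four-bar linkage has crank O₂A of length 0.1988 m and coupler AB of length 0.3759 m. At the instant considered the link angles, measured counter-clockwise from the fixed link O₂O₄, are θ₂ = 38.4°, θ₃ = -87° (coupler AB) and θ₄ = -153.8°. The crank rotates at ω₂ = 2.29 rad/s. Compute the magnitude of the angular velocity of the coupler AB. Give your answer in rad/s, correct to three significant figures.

ω₂ = 2.29 rad/s
Differentiating the loop-closure r₂e^{iθ₂}+r₃e^{iθ₃}=r₁+r₄e^{iθ₄} gives r₂ω₂e^{iθ₂}+r₃ω₃e^{iθ₃}=r₄ω₄e^{iθ₄}.
Eliminating the other unknown: ω₃ = r₂ω₂ sin(θ₄−θ₂) / [r₃ sin(θ₃−θ₄)].
Numerator sine = +0.21132; denominator sine = +0.91914.
Result = 0.1988·2.29·(+0.21132) / (0.3759·(+0.91914)) = +0.27845 rad/s; magnitude 0.27845 rad/s.

0.278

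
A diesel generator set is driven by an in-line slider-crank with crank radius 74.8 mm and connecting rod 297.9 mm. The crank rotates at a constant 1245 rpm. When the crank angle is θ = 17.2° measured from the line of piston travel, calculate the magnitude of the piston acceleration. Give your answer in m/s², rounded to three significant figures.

ω = 2π·1245/60 = 130.4 rad/s
x(θ) = r cosθ + √(L² − r² sin²θ); with ω constant, a = ω²·d²x/dθ².
d²x/dθ² = −r cosθ − r²(cos2θ)/√u − r⁴ sin²2θ/(4u^{3/2}),  u = L² − r² sin²θ = 0.0882552 m².
Substituting r = 0.0748 m, L = 0.2979 m, θ = 17.2°: d²x/dθ² = -0.08709 m.
a = ω²·d²x/dθ² = (130.4)²·(-0.08709) = -1480.3 m/s²;  |a| = 1480.3 m/s².

1480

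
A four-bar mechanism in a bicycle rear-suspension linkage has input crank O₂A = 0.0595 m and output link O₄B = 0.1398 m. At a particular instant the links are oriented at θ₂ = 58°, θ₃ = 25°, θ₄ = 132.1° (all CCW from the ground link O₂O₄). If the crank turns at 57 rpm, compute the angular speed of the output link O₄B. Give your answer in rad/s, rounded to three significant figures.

1.45

ω₂ = 5.969 rad/s (from 57 rpm).
Differentiating the loop-closure r₂e^{iθ₂}+r₃e^{iθ₃}=r₁+r₄e^{iθ₄} gives r₂ω₂e^{iθ₂}+r₃ω₃e^{iθ₃}=r₄ω₄e^{iθ₄}.
Eliminating the other unknown: ω₄ = r₂ω₂ sin(θ₂−θ₃) / [r₄ sin(θ₄−θ₃)].
Numerator sine = +0.54464; denominator sine = +0.95579.
Result = 0.0595·5.969·(+0.54464) / (0.1398·(+0.95579)) = +1.4476 rad/s; magnitude 1.4476 rad/s.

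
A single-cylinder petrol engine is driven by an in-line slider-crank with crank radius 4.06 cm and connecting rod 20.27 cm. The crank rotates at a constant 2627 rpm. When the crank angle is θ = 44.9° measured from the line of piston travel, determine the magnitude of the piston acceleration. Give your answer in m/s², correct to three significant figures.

2180

ω = 2π·2627/60 = 275.1 rad/s
x(θ) = r cosθ + √(L² − r² sin²θ); with ω constant, a = ω²·d²x/dθ².
d²x/dθ² = −r cosθ − r²(cos2θ)/√u − r⁴ sin²2θ/(4u^{3/2}),  u = L² − r² sin²θ = 0.040266 m².
Substituting r = 0.0406 m, L = 0.2027 m, θ = 44.9°: d²x/dθ² = -0.028871 m.
a = ω²·d²x/dθ² = (275.1)²·(-0.028871) = -2185 m/s²;  |a| = 2185 m/s².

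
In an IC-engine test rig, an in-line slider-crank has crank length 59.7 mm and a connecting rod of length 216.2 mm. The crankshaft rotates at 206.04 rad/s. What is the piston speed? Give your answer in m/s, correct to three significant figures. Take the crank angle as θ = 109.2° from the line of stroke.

10.5

ω = 206 rad/s
For an in-line slider-crank, x = r cosθ + √(L² − r² sin²θ), so v = −rω sinθ·[1 + r cosθ/√(L² − r² sin²θ)].
With r = 0.0597 m, L = 0.2162 m, θ = 109.2°: √(L² − r² sin²θ) = 0.20872 m.
v = −0.0597·206·0.94438·[1 + 0.0597·-0.32887/0.20872] = -10.524 m/s.
|v| = 10.524 m/s.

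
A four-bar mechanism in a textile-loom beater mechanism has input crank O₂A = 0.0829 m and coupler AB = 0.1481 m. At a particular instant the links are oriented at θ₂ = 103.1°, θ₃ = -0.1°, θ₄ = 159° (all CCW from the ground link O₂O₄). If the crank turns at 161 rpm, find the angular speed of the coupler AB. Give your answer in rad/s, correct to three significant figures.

ω₂ = 16.86 rad/s (from 161 rpm).
Differentiating the loop-closure r₂e^{iθ₂}+r₃e^{iθ₃}=r₁+r₄e^{iθ₄} gives r₂ω₂e^{iθ₂}+r₃ω₃e^{iθ₃}=r₄ω₄e^{iθ₄}.
Eliminating the other unknown: ω₃ = r₂ω₂ sin(θ₄−θ₂) / [r₃ sin(θ₃−θ₄)].
Numerator sine = +0.82806; denominator sine = -0.35674.
Result = 0.0829·16.86·(+0.82806) / (0.1481·(-0.35674)) = -21.906 rad/s; magnitude 21.906 rad/s.

21.9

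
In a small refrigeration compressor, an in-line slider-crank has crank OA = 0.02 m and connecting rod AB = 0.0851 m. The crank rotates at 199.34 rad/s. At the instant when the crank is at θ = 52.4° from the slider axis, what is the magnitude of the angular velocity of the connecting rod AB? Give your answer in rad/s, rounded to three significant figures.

29.1

ω = 199.3 rad/s
The rod makes angle φ with the slider axis where L sinφ = r sinθ; differentiating, L cosφ·φ̇ = r ω cosθ.
L cosφ = √(L² − r² sin²θ) = 0.083612 m.
|ω_rod| = r ω |cosθ| / √(L² − r² sin²θ) = 0.02·199.3·0.61015/0.083612 = 29.093 rad/s.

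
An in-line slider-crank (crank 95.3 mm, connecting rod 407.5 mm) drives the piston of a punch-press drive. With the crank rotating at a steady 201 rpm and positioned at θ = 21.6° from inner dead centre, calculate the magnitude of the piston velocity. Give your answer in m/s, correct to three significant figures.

0.900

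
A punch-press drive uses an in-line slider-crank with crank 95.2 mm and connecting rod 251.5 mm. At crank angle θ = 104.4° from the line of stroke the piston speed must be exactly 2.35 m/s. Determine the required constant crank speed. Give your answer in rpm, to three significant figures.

For an in-line slider-crank, |v_piston| = rω|sinθ|·[1 + r cosθ/√(L² − r² sin²θ)].
With r = 0.0952 m, L = 0.2515 m, θ = 104.4°: the bracketed kinematic factor |dx/dθ| = 0.082879 m.
ω = v/|dx/dθ| = 2.35/0.082879 = 28.355 rad/s.
N = 60ω/(2π) = 270.77 rpm.

271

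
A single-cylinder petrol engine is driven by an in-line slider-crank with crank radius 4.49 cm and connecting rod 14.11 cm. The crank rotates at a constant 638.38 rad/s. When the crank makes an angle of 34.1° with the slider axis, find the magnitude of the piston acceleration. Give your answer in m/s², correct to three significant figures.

17500

ω = 638.4 rad/s
x(θ) = r cosθ + √(L² − r² sin²θ); with ω constant, a = ω²·d²x/dθ².
d²x/dθ² = −r cosθ − r²(cos2θ)/√u − r⁴ sin²2θ/(4u^{3/2}),  u = L² − r² sin²θ = 0.0192755 m².
Substituting r = 0.0449 m, L = 0.1411 m, θ = 34.1°: d²x/dθ² = -0.0429 m.
a = ω²·d²x/dθ² = (638.4)²·(-0.0429) = -17483 m/s²;  |a| = 17483 m/s².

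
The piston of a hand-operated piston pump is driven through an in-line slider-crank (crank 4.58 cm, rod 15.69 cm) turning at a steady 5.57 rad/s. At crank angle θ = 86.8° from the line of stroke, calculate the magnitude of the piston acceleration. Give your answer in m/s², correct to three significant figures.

ω = 5.57 rad/s
x(θ) = r cosθ + √(L² − r² sin²θ); with ω constant, a = ω²·d²x/dθ².
d²x/dθ² = −r cosθ − r²(cos2θ)/√u − r⁴ sin²2θ/(4u^{3/2}),  u = L² − r² sin²θ = 0.0225265 m².
Substituting r = 0.0458 m, L = 0.1569 m, θ = 86.8°: d²x/dθ² = +0.011328 m.
a = ω²·d²x/dθ² = (5.57)²·(+0.011328) = +0.35146 m/s²;  |a| = 0.35146 m/s².

0.351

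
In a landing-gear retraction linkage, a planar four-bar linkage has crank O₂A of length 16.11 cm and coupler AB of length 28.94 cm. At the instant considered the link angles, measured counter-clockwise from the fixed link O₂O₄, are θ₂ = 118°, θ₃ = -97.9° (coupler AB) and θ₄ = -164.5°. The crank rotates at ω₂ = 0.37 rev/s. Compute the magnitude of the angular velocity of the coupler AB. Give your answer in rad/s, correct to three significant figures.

1.38

ω₂ = 2.325 rad/s (from 0.37 rev/s).
Differentiating the loop-closure r₂e^{iθ₂}+r₃e^{iθ₃}=r₁+r₄e^{iθ₄} gives r₂ω₂e^{iθ₂}+r₃ω₃e^{iθ₃}=r₄ω₄e^{iθ₄}.
Eliminating the other unknown: ω₃ = r₂ω₂ sin(θ₄−θ₂) / [r₃ sin(θ₃−θ₄)].
Numerator sine = +0.97630; denominator sine = +0.91775.
Result = 0.1611·2.325·(+0.97630) / (0.2894·(+0.91775)) = +1.3767 rad/s; magnitude 1.3767 rad/s.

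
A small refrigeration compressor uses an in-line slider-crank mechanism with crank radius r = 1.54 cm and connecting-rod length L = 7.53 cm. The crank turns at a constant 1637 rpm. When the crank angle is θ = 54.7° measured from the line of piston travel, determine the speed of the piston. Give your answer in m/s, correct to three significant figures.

ω = 2π·1637/60 = 171.4 rad/s
For an in-line slider-crank, x = r cosθ + √(L² − r² sin²θ), so v = −rω sinθ·[1 + r cosθ/√(L² − r² sin²θ)].
With r = 0.0154 m, L = 0.0753 m, θ = 54.7°: √(L² − r² sin²θ) = 0.074244 m.
v = −0.0154·171.4·0.81614·[1 + 0.0154·0.57786/0.074244] = -2.4128 m/s.
|v| = 2.4128 m/s.

2.41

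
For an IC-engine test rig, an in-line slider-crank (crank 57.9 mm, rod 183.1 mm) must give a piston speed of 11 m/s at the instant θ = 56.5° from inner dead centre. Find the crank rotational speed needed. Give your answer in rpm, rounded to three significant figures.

1840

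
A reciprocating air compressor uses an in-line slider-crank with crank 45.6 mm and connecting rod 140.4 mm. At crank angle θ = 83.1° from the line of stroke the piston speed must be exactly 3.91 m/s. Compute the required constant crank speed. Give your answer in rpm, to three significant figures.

For an in-line slider-crank, |v_piston| = rω|sinθ|·[1 + r cosθ/√(L² − r² sin²θ)].
With r = 0.0456 m, L = 0.1404 m, θ = 83.1°: the bracketed kinematic factor |dx/dθ| = 0.047136 m.
ω = v/|dx/dθ| = 3.91/0.047136 = 82.952 rad/s.
N = 60ω/(2π) = 792.13 rpm.

792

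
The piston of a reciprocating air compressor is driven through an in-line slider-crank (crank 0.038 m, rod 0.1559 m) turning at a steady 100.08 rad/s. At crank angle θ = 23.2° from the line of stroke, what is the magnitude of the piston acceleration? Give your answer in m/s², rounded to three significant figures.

ω = 100.1 rad/s
x(θ) = r cosθ + √(L² − r² sin²θ); with ω constant, a = ω²·d²x/dθ².
d²x/dθ² = −r cosθ − r²(cos2θ)/√u − r⁴ sin²2θ/(4u^{3/2}),  u = L² − r² sin²θ = 0.0240807 m².
Substituting r = 0.038 m, L = 0.1559 m, θ = 23.2°: d²x/dθ² = -0.041417 m.
a = ω²·d²x/dθ² = (100.1)²·(-0.041417) = -414.84 m/s²;  |a| = 414.84 m/s².

415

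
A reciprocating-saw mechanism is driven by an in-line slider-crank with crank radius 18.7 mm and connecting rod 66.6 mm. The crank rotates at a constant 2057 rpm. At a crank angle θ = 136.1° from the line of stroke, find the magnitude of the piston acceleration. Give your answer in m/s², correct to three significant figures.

ω = 2π·2057/60 = 215.4 rad/s
x(θ) = r cosθ + √(L² − r² sin²θ); with ω constant, a = ω²·d²x/dθ².
d²x/dθ² = −r cosθ − r²(cos2θ)/√u − r⁴ sin²2θ/(4u^{3/2}),  u = L² − r² sin²θ = 0.00426743 m².
Substituting r = 0.0187 m, L = 0.0666 m, θ = 136.1°: d²x/dθ² = +0.013159 m.
a = ω²·d²x/dθ² = (215.4)²·(+0.013159) = +610.6 m/s²;  |a| = 610.6 m/s².

611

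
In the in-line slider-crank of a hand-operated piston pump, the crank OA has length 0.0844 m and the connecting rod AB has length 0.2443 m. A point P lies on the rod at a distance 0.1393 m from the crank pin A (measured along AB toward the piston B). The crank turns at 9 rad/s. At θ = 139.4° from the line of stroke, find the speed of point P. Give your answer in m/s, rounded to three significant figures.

0.486

ω = 9 rad/s.  Crank-pin speed |V_A| = rω = 0.7596 m/s, perpendicular to OA.
Rod angle: sinφ = −(r/L) sinθ ⇒ φ = -12.993°; ω_rod = −rω cosθ/√(L²−r²sin²θ) = +2.4228 rad/s.
V_P = V_A + ω_rod × AP, with AP = 0.1393 m along the rod.
Components: V_Px = −rω sinθ − a·ω_rod·sinφ = -0.41845 m/s;  V_Py = rω cosθ + a·ω_rod·cosφ = -0.24788 m/s.
|V_P| = √(V_Px² + V_Py²) = 0.48636 m/s.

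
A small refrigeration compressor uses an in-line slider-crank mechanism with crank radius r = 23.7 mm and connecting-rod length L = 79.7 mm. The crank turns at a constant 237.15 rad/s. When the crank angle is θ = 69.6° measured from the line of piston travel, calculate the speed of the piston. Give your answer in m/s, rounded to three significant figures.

ω = 237.2 rad/s
For an in-line slider-crank, x = r cosθ + √(L² − r² sin²θ), so v = −rω sinθ·[1 + r cosθ/√(L² − r² sin²θ)].
With r = 0.0237 m, L = 0.0797 m, θ = 69.6°: √(L² − r² sin²θ) = 0.076542 m.
v = −0.0237·237.2·0.93728·[1 + 0.0237·0.34857/0.076542] = -5.8365 m/s.
|v| = 5.8365 m/s.

5.84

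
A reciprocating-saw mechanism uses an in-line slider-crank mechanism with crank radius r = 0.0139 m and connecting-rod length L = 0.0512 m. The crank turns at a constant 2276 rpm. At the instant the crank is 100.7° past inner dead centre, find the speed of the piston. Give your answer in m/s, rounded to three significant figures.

ω = 2π·2276/60 = 238.3 rad/s
For an in-line slider-crank, x = r cosθ + √(L² − r² sin²θ), so v = −rω sinθ·[1 + r cosθ/√(L² − r² sin²θ)].
With r = 0.0139 m, L = 0.0512 m, θ = 100.7°: √(L² − r² sin²θ) = 0.049345 m.
v = −0.0139·238.3·0.98261·[1 + 0.0139·-0.18567/0.049345] = -3.0851 m/s.
|v| = 3.0851 m/s.

3.09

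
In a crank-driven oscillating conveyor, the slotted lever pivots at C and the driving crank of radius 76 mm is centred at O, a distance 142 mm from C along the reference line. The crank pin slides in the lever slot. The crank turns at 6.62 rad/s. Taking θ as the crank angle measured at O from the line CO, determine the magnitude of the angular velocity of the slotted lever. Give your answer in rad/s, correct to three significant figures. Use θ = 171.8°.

7.10

ω = 6.62 rad/s
Crank pin A relative to C: A = (d + r cosθ, r sinθ); lever angle φ = atan2(r sinθ, d + r cosθ).
Differentiating tanφ: φ̇ = rω(d cosθ + r)/(d² + r² + 2dr cosθ).
d² + r² + 2dr cosθ = |CA|² = 0.00457667 m²;  d cosθ + r = -0.064548 m.
|ω_lever| = |0.076·6.62·-0.064548| / 0.00457667 = 7.0959 rad/s.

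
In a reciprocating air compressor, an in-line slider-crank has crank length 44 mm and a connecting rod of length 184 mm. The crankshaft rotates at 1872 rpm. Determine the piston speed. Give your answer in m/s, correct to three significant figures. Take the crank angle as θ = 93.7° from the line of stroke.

8.47

ω = 2π·1872/60 = 196 rad/s
For an in-line slider-crank, x = r cosθ + √(L² − r² sin²θ), so v = −rω sinθ·[1 + r cosθ/√(L² − r² sin²θ)].
With r = 0.044 m, L = 0.184 m, θ = 93.7°: √(L² − r² sin²θ) = 0.17868 m.
v = −0.044·196·0.99792·[1 + 0.044·-0.06453/0.17868] = -8.4708 m/s.
|v| = 8.4708 m/s.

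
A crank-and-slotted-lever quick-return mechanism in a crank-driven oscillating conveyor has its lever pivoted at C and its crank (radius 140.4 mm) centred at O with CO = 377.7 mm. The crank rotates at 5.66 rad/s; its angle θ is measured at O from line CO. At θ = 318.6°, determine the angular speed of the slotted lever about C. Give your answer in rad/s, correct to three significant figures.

1.39

ω = 5.66 rad/s
Crank pin A relative to C: A = (d + r cosθ, r sinθ); lever angle φ = atan2(r sinθ, d + r cosθ).
Differentiating tanφ: φ̇ = rω(d cosθ + r)/(d² + r² + 2dr cosθ).
d² + r² + 2dr cosθ = |CA|² = 0.241925 m²;  d cosθ + r = +0.42372 m.
|ω_lever| = |0.1404·5.66·+0.42372| / 0.241925 = 1.3918 rad/s.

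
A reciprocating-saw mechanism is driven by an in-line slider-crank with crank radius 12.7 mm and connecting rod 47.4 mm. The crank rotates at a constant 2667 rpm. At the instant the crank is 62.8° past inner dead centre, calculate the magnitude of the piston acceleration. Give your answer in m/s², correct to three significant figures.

297

ω = 2π·2667/60 = 279.3 rad/s
x(θ) = r cosθ + √(L² − r² sin²θ); with ω constant, a = ω²·d²x/dθ².
d²x/dθ² = −r cosθ − r²(cos2θ)/√u − r⁴ sin²2θ/(4u^{3/2}),  u = L² − r² sin²θ = 0.00211917 m².
Substituting r = 0.0127 m, L = 0.0474 m, θ = 62.8°: d²x/dθ² = -0.0038096 m.
a = ω²·d²x/dθ² = (279.3)²·(-0.0038096) = -297.16 m/s²;  |a| = 297.16 m/s².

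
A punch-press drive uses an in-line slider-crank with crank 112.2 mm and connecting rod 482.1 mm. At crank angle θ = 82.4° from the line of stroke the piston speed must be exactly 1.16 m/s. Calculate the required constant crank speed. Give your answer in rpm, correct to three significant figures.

96.5

For an in-line slider-crank, |v_piston| = rω|sinθ|·[1 + r cosθ/√(L² − r² sin²θ)].
With r = 0.1122 m, L = 0.4821 m, θ = 82.4°: the bracketed kinematic factor |dx/dθ| = 0.11473 m.
ω = v/|dx/dθ| = 1.16/0.11473 = 10.11 rad/s.
N = 60ω/(2π) = 96.548 rpm.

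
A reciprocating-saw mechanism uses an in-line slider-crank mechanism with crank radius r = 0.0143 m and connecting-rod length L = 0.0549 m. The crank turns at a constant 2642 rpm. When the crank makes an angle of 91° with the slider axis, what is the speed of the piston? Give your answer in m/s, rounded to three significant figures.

ω = 2π·2642/60 = 276.7 rad/s
For an in-line slider-crank, x = r cosθ + √(L² − r² sin²θ), so v = −rω sinθ·[1 + r cosθ/√(L² − r² sin²θ)].
With r = 0.0143 m, L = 0.0549 m, θ = 91°: √(L² − r² sin²θ) = 0.053005 m.
v = −0.0143·276.7·0.99985·[1 + 0.0143·-0.01745/0.053005] = -3.9371 m/s.
|v| = 3.9371 m/s.

3.94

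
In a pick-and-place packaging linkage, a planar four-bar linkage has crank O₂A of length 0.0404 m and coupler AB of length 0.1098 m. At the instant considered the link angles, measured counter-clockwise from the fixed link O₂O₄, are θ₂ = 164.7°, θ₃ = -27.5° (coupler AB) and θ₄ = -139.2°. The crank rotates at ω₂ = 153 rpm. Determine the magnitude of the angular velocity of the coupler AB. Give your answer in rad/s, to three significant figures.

ω₂ = 16.02 rad/s (from 153 rpm).
Differentiating the loop-closure r₂e^{iθ₂}+r₃e^{iθ₃}=r₁+r₄e^{iθ₄} gives r₂ω₂e^{iθ₂}+r₃ω₃e^{iθ₃}=r₄ω₄e^{iθ₄}.
Eliminating the other unknown: ω₃ = r₂ω₂ sin(θ₄−θ₂) / [r₃ sin(θ₃−θ₄)].
Numerator sine = +0.83001; denominator sine = +0.92913.
Result = 0.0404·16.02·(+0.83001) / (0.1098·(+0.92913)) = +5.2663 rad/s; magnitude 5.2663 rad/s.

5.27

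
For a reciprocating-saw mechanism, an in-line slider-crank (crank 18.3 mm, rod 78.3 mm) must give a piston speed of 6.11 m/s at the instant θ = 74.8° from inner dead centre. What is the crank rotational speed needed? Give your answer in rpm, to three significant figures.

For an in-line slider-crank, |v_piston| = rω|sinθ|·[1 + r cosθ/√(L² − r² sin²θ)].
With r = 0.0183 m, L = 0.0783 m, θ = 74.8°: the bracketed kinematic factor |dx/dθ| = 0.018771 m.
ω = v/|dx/dθ| = 6.11/0.018771 = 325.51 rad/s.
N = 60ω/(2π) = 3108.4 rpm.

3110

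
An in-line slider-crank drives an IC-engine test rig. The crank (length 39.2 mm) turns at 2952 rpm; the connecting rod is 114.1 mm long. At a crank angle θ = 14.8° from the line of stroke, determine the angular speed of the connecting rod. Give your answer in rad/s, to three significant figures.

103

ω = 309.1 rad/s (converted from 2952 rpm).
The rod makes angle φ with the slider axis where L sinφ = r sinθ; differentiating, L cosφ·φ̇ = r ω cosθ.
L cosφ = √(L² − r² sin²θ) = 0.11366 m.
|ω_rod| = r ω |cosθ| / √(L² − r² sin²θ) = 0.0392·309.1·0.96682/0.11366 = 103.08 rad/s.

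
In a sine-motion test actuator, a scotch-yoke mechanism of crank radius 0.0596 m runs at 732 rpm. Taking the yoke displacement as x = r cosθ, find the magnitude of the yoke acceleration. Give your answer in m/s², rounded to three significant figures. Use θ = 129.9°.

ω = 76.65 rad/s (from 732 rpm).
x = r cosθ ⇒ ẍ = −rω² cosθ (ω constant).
|a| = rω²|cosθ| = 0.0596·(76.65)²·|cos 129.9°| = 224.64 m/s².

225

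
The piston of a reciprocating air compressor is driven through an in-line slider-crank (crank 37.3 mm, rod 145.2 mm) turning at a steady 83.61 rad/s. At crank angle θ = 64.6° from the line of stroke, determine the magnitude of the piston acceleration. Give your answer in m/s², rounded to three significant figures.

ω = 83.61 rad/s
x(θ) = r cosθ + √(L² − r² sin²θ); with ω constant, a = ω²·d²x/dθ².
d²x/dθ² = −r cosθ − r²(cos2θ)/√u − r⁴ sin²2θ/(4u^{3/2}),  u = L² − r² sin²θ = 0.0199477 m².
Substituting r = 0.0373 m, L = 0.1452 m, θ = 64.6°: d²x/dθ² = -0.0098764 m.
a = ω²·d²x/dθ² = (83.61)²·(-0.0098764) = -69.043 m/s²;  |a| = 69.043 m/s².

69.0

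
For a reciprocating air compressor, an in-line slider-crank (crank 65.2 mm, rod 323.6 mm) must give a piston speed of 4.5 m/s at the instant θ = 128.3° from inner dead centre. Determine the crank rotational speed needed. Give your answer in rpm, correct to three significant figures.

For an in-line slider-crank, |v_piston| = rω|sinθ|·[1 + r cosθ/√(L² − r² sin²θ)].
With r = 0.0652 m, L = 0.3236 m, θ = 128.3°: the bracketed kinematic factor |dx/dθ| = 0.044696 m.
ω = v/|dx/dθ| = 4.5/0.044696 = 100.68 rad/s.
N = 60ω/(2π) = 961.41 rpm.

961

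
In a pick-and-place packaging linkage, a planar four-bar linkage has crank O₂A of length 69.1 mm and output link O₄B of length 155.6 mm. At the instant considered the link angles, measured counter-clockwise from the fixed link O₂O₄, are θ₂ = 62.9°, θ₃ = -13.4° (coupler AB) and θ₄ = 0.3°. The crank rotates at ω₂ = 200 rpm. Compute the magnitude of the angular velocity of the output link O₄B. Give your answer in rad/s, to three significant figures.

38.2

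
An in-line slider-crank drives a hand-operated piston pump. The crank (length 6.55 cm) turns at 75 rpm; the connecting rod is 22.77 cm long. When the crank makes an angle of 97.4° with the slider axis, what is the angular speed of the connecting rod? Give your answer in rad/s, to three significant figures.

0.304

ω = 7.854 rad/s (converted from 75 rpm).
The rod makes angle φ with the slider axis where L sinφ = r sinθ; differentiating, L cosφ·φ̇ = r ω cosθ.
L cosφ = √(L² − r² sin²θ) = 0.21824 m.
|ω_rod| = r ω |cosθ| / √(L² − r² sin²θ) = 0.0655·7.854·0.12880/0.21824 = 0.3036 rad/s.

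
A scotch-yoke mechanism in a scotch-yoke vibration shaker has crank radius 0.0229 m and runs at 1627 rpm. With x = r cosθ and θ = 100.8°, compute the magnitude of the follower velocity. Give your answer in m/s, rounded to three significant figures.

ω = 170.4 rad/s (from 1627 rpm).
x = r cosθ ⇒ ẋ = −rω sinθ.
|v| = rω|sinθ| = 0.0229·170.4·|sin 100.8°| = 3.8326 m/s.

3.83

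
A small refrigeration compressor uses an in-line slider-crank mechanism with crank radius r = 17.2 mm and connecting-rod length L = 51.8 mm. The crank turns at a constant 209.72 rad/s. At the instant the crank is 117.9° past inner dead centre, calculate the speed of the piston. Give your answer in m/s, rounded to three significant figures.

ω = 209.7 rad/s
For an in-line slider-crank, x = r cosθ + √(L² − r² sin²θ), so v = −rω sinθ·[1 + r cosθ/√(L² − r² sin²θ)].
With r = 0.0172 m, L = 0.0518 m, θ = 117.9°: √(L² − r² sin²θ) = 0.049519 m.
v = −0.0172·209.7·0.88377·[1 + 0.0172·-0.46793/0.049519] = -2.6698 m/s.
|v| = 2.6698 m/s.

2.67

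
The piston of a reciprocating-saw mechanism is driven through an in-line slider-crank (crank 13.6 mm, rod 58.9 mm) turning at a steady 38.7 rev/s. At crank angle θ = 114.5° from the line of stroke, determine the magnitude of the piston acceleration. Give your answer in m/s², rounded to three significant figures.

ω = 2π·38.7 = 243.2 rad/s
x(θ) = r cosθ + √(L² − r² sin²θ); with ω constant, a = ω²·d²x/dθ².
d²x/dθ² = −r cosθ − r²(cos2θ)/√u − r⁴ sin²2θ/(4u^{3/2}),  u = L² − r² sin²θ = 0.00331606 m².
Substituting r = 0.0136 m, L = 0.0589 m, θ = 114.5°: d²x/dθ² = +0.0077215 m.
a = ω²·d²x/dθ² = (243.2)²·(+0.0077215) = +456.55 m/s²;  |a| = 456.55 m/s².

457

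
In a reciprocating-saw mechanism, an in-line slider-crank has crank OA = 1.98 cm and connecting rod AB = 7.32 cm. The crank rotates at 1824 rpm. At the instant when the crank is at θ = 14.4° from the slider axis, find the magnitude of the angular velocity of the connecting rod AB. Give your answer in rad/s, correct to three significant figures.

50.2

ω = 191 rad/s (converted from 1824 rpm).
The rod makes angle φ with the slider axis where L sinφ = r sinθ; differentiating, L cosφ·φ̇ = r ω cosθ.
L cosφ = √(L² − r² sin²θ) = 0.073034 m.
|ω_rod| = r ω |cosθ| / √(L² − r² sin²θ) = 0.0198·191·0.96858/0.073034 = 50.157 rad/s.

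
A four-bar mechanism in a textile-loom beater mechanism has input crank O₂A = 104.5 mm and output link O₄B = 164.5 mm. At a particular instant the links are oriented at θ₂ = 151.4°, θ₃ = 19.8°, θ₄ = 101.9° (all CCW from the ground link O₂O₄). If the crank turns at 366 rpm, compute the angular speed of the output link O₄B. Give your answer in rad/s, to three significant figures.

ω₂ = 38.33 rad/s (from 366 rpm).
Differentiating the loop-closure r₂e^{iθ₂}+r₃e^{iθ₃}=r₁+r₄e^{iθ₄} gives r₂ω₂e^{iθ₂}+r₃ω₃e^{iθ₃}=r₄ω₄e^{iθ₄}.
Eliminating the other unknown: ω₄ = r₂ω₂ sin(θ₂−θ₃) / [r₄ sin(θ₄−θ₃)].
Numerator sine = +0.74780; denominator sine = +0.99051.
Result = 0.1045·38.33·(+0.74780) / (0.1645·(+0.99051)) = +18.382 rad/s; magnitude 18.382 rad/s.

18.4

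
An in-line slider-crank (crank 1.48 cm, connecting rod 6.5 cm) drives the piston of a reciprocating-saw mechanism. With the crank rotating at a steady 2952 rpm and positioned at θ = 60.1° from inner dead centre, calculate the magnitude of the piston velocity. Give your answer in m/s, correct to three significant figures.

4.43

ω = 2π·2952/60 = 309.1 rad/s
For an in-line slider-crank, x = r cosθ + √(L² − r² sin²θ), so v = −rω sinθ·[1 + r cosθ/√(L² − r² sin²θ)].
With r = 0.0148 m, L = 0.065 m, θ = 60.1°: √(L² − r² sin²θ) = 0.063721 m.
v = −0.0148·309.1·0.86690·[1 + 0.0148·0.49849/0.063721] = -4.4254 m/s.
|v| = 4.4254 m/s.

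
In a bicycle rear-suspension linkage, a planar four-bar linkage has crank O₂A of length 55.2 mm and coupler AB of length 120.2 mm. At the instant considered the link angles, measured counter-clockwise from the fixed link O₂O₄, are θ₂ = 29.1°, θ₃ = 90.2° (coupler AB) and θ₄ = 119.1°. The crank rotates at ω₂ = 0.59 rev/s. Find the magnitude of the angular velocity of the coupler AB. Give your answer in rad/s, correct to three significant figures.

3.52

ω₂ = 3.707 rad/s (from 0.59 rev/s).
Differentiating the loop-closure r₂e^{iθ₂}+r₃e^{iθ₃}=r₁+r₄e^{iθ₄} gives r₂ω₂e^{iθ₂}+r₃ω₃e^{iθ₃}=r₄ω₄e^{iθ₄}.
Eliminating the other unknown: ω₃ = r₂ω₂ sin(θ₄−θ₂) / [r₃ sin(θ₃−θ₄)].
Numerator sine = +1.00000; denominator sine = -0.48328.
Result = 0.0552·3.707·(+1.00000) / (0.1202·(-0.48328)) = -3.5226 rad/s; magnitude 3.5226 rad/s.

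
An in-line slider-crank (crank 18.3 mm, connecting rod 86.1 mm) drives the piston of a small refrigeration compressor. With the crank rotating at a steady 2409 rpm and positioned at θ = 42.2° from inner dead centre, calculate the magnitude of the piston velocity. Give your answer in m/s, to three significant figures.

ω = 2π·2409/60 = 252.3 rad/s
For an in-line slider-crank, x = r cosθ + √(L² − r² sin²θ), so v = −rω sinθ·[1 + r cosθ/√(L² − r² sin²θ)].
With r = 0.0183 m, L = 0.0861 m, θ = 42.2°: √(L² − r² sin²θ) = 0.085218 m.
v = −0.0183·252.3·0.67172·[1 + 0.0183·0.74080/0.085218] = -3.5943 m/s.
|v| = 3.5943 m/s.

3.59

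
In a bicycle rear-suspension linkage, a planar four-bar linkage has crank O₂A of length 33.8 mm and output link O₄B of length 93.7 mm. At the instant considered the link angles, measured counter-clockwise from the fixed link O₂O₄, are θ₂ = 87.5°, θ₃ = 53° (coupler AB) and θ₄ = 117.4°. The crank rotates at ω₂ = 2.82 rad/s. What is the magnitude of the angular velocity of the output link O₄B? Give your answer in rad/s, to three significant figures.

0.639

ω₂ = 2.82 rad/s
Differentiating the loop-closure r₂e^{iθ₂}+r₃e^{iθ₃}=r₁+r₄e^{iθ₄} gives r₂ω₂e^{iθ₂}+r₃ω₃e^{iθ₃}=r₄ω₄e^{iθ₄}.
Eliminating the other unknown: ω₄ = r₂ω₂ sin(θ₂−θ₃) / [r₄ sin(θ₄−θ₃)].
Numerator sine = +0.56641; denominator sine = +0.90183.
Result = 0.0338·2.82·(+0.56641) / (0.0937·(+0.90183)) = +0.63889 rad/s; magnitude 0.63889 rad/s.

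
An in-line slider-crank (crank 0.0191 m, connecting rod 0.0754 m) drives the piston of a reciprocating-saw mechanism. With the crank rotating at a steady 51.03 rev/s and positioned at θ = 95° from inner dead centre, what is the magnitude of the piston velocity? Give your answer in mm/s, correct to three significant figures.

ω = 2π·51 = 320.6 rad/s
For an in-line slider-crank, x = r cosθ + √(L² − r² sin²θ), so v = −rω sinθ·[1 + r cosθ/√(L² − r² sin²θ)].
With r = 0.0191 m, L = 0.0754 m, θ = 95°: √(L² − r² sin²θ) = 0.07296 m.
v = −0.0191·320.6·0.99619·[1 + 0.0191·-0.08716/0.07296] = -5.9616 m/s.
|v| = 5.9616 m/s = 5961.6 mm/s.

5960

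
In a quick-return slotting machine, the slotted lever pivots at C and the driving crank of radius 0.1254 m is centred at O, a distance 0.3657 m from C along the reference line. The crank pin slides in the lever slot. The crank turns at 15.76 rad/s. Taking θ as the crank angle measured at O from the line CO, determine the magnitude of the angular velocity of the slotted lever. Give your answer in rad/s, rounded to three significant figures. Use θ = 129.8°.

2.37

ω = 15.76 rad/s
Crank pin A relative to C: A = (d + r cosθ, r sinθ); lever angle φ = atan2(r sinθ, d + r cosθ).
Differentiating tanφ: φ̇ = rω(d cosθ + r)/(d² + r² + 2dr cosθ).
d² + r² + 2dr cosθ = |CA|² = 0.0907524 m²;  d cosθ + r = -0.10869 m.
|ω_lever| = |0.1254·15.76·-0.10869| / 0.0907524 = 2.3669 rad/s.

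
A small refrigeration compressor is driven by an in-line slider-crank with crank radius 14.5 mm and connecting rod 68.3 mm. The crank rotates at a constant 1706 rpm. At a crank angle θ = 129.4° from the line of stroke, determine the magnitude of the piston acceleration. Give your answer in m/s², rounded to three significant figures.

312

ω = 2π·1706/60 = 178.7 rad/s
x(θ) = r cosθ + √(L² − r² sin²θ); with ω constant, a = ω²·d²x/dθ².
d²x/dθ² = −r cosθ − r²(cos2θ)/√u − r⁴ sin²2θ/(4u^{3/2}),  u = L² − r² sin²θ = 0.00453935 m².
Substituting r = 0.0145 m, L = 0.0683 m, θ = 129.4°: d²x/dθ² = +0.009775 m.
a = ω²·d²x/dθ² = (178.7)²·(+0.009775) = +311.98 m/s²;  |a| = 311.98 m/s².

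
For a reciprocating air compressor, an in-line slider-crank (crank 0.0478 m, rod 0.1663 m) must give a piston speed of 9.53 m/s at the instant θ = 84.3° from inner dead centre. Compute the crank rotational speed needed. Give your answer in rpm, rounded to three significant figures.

1860

For an in-line slider-crank, |v_piston| = rω|sinθ|·[1 + r cosθ/√(L² − r² sin²θ)].
With r = 0.0478 m, L = 0.1663 m, θ = 84.3°: the bracketed kinematic factor |dx/dθ| = 0.048981 m.
ω = v/|dx/dθ| = 9.53/0.048981 = 194.57 rad/s.
N = 60ω/(2π) = 1858 rpm.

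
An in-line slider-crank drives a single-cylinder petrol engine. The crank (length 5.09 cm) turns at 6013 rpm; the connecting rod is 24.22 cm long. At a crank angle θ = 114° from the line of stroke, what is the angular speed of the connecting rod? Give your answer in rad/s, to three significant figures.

ω = 629.7 rad/s (converted from 6013 rpm).
The rod makes angle φ with the slider axis where L sinφ = r sinθ; differentiating, L cosφ·φ̇ = r ω cosθ.
L cosφ = √(L² − r² sin²θ) = 0.23769 m.
|ω_rod| = r ω |cosθ| / √(L² − r² sin²θ) = 0.0509·629.7·0.40674/0.23769 = 54.844 rad/s.

54.8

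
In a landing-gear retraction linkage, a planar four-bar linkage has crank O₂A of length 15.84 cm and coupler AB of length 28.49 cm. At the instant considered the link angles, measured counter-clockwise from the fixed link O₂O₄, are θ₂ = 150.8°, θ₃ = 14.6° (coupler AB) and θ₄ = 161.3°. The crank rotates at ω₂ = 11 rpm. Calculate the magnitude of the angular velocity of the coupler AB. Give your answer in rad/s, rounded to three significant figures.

ω₂ = 1.152 rad/s (from 11 rpm).
Differentiating the loop-closure r₂e^{iθ₂}+r₃e^{iθ₃}=r₁+r₄e^{iθ₄} gives r₂ω₂e^{iθ₂}+r₃ω₃e^{iθ₃}=r₄ω₄e^{iθ₄}.
Eliminating the other unknown: ω₃ = r₂ω₂ sin(θ₄−θ₂) / [r₃ sin(θ₃−θ₄)].
Numerator sine = +0.18224; denominator sine = -0.54902.
Result = 0.1584·1.152·(+0.18224) / (0.2849·(-0.54902)) = -0.21258 rad/s; magnitude 0.21258 rad/s.

0.213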